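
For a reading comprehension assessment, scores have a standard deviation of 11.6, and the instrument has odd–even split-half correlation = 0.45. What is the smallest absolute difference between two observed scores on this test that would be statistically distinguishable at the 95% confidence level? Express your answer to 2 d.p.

r_full = 2·0.45 / (1 + 0.45) ≈ 0.621
SEM = 11.600 * √(1 − 0.621) = 11.600 * √0.379 ≈ 11.600 * 0.616 ≈ 7.144
Standard error of the difference = 7.144·√2 ≈ 10.103
Smallest detectable difference = 1.96*10.103 ≈ 19.803

19.80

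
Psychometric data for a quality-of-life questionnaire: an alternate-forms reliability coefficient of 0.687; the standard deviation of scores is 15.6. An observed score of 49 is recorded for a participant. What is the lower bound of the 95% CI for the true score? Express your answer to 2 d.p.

SEM = 15.600×√(1 − 0.687) ≈ 8.728
1.96 × SEM ≈ 17.106
Lower limit = 49 − 17.106 ≈ 31.894

31.89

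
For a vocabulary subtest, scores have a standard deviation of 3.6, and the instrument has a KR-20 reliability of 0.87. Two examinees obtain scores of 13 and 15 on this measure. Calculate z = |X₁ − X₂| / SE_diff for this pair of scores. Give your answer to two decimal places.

1.09

SEM = 3.600*√(1 − 0.870) ≈ 1.298
SE_diff = SEM * √2 ≈ 1.298 * 1.414 ≈ 1.836
z = |13 − 15| / 1.836 = 2 / 1.836 ≈ 1.090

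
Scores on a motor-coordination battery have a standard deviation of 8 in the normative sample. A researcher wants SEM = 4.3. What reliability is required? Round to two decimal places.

Required reliability = 1 − (SEM/SD)² = 1 − 0.2889 ≈ 0.7111

0.71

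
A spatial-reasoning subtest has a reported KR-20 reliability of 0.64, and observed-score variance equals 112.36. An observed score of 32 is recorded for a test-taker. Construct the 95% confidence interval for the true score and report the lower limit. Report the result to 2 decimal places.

SD = √112.36 = 10.600
SEM = 10.600*√(1 − 0.640) ≈ 6.360
Half-width = 1.96*6.360 ≈ 12.466
Lower bound: 32 − 12.466 = 19.534

19.53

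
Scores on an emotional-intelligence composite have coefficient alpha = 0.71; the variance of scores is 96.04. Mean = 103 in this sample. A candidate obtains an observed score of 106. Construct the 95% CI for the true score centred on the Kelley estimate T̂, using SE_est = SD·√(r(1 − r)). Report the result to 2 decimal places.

σ = 96.04^(1/2) = 9.800
T̂ = r·X + (1 − r)·M = 0.710·106 + 0.290·103 = 75.260 + 29.870 ≈ 105.130
SE_est = 9.800·√[r(1 − r)] ≈ 4.447
CI = 105.130 ± 1.96 · 4.447 → [96.414, 113.846]

[96.41, 113.85]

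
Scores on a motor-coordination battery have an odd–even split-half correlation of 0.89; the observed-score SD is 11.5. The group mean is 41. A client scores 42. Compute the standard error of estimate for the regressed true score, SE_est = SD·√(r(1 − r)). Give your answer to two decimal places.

2.69

Spearman-Brown: r = 2(0.89) / (1 + 0.89) = 1.780 / 1.890 ≈ 0.942
SE_est = 11.500·√[r(1 − r)] ≈ 2.692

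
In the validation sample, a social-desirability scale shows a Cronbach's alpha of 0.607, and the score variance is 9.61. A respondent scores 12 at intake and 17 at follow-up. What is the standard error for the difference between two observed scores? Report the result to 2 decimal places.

SD = √9.61 = 3.1000
The standard error of measurement is 3.1000*√(1 − 0.6070) ≈ 3.1000*0.6269 ≈ 1.9434.
SE_diff = SEM * √2 ≈ 1.9434 * 1.4142 ≈ 2.7484

2.75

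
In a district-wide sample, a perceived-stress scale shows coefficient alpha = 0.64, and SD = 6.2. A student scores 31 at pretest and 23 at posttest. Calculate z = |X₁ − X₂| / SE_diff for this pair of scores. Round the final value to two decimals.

SEM = 6.2000×√(1 − 0.6400) ≈ 3.7200
Standard error of the difference = 3.7200·√2 ≈ 5.2609
z = 8 / 5.2609 ≈ 1.5207

1.52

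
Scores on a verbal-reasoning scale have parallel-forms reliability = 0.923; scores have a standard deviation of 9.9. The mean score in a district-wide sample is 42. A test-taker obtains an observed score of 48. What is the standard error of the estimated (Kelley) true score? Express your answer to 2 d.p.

SE_est = SD * √(r(1 − r)) = 9.900 * √0.071 ≃ 9.900 * 0.267 ≃ 2.639

2.64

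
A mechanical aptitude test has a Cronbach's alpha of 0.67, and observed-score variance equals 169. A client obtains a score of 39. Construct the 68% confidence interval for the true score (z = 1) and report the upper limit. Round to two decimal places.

SD = √169 = 13.000
SEM = 13.000 * √(1 − 0.670) = 13.000 * √0.330 ≈ 13.000 * 0.574 ≈ 7.468
1 * SEM ≈ 7.468
Upper bound: 39 + 7.468 = 46.468

46.47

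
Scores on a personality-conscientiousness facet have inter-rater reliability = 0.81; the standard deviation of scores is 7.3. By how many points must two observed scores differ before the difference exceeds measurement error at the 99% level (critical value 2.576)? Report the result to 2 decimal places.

11.59

SEM = 7.3000 · √(1 − 0.8100) = 7.3000 · √0.1900 ≈ 7.3000 · 0.4359 ≈ 3.1820
SE_diff = SEM · √2 ≈ 3.1820 · 1.4142 ≈ 4.5000
Minimum reliable difference = 2.576 · SE_diff ≈ 2.576 · 4.5000 ≈ 11.5921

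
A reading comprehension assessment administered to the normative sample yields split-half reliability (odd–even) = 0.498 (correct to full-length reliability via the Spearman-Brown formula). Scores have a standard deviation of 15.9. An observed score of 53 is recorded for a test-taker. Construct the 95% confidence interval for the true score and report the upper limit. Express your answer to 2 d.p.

71.04

Full-length reliability (Spearman-Brown) = 2(0.498)/(1+0.498) ≈ 0.665
SEM = 15.900*√(1 − 0.665) ≈ 9.204
Margin = 1.96 * 9.204 ≈ 18.041
Upper limit = 53 + 18.041 ≈ 71.041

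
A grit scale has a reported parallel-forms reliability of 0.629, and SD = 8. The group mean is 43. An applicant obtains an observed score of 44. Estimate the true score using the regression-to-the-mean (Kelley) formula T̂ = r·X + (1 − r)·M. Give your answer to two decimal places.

43.63

T̂ = r·X + (1 − r)·M = 0.62900×44 + 0.37100×43 = 27.67600 + 15.95300 ≈ 43.62900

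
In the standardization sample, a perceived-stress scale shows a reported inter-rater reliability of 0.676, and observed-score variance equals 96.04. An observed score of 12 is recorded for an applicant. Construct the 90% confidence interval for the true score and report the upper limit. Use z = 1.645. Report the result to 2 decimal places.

21.18

SD = √96.04 ≈ 9.800
SEM = 9.800 · √(1 − 0.676) = 9.800 · √0.324 ≈ 9.800 · 0.569 ≈ 5.578
Half-width = 1.645·5.578 ≈ 9.176
Upper bound: 12 + 9.176 = 21.176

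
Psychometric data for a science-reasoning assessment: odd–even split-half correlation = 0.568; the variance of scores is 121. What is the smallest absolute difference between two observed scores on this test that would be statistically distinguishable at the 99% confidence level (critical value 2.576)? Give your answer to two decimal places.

σ = 121^(1/2) = 11.0000
r_full = 2·0.568 / (1 + 0.568) ≈ 0.7245
SEM = 11.0000 * √(1 − 0.7245) = 11.0000 * √0.2755 ≈ 11.0000 * 0.5249 ≈ 5.7738
Standard error of the difference = 5.7738·√2 ≈ 8.1654
Smallest detectable difference = 2.576*8.1654 ≈ 21.0340

21.03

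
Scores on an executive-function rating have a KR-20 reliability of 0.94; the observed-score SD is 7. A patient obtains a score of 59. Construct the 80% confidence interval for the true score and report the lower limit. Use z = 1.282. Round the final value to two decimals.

SEM = 7.00000·√(1 − 0.94000) ≈ 1.71464
Margin = 1.282 · 1.71464 ≈ 2.19817
Lower limit = 59 − 2.19817 ≈ 56.80183

56.80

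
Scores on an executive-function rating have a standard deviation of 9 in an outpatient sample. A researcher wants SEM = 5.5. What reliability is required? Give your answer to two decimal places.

r = 1 − (5.5000/9)² ≈ 1 − 0.3735 ≈ 0.6265

0.63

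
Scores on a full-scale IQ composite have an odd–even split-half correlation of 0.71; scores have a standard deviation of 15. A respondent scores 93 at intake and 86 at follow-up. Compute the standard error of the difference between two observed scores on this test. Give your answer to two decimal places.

r_full = 2·0.71 / (1 + 0.71) ≈ 0.830
SEM = 15.000 · √(1 − 0.830) = 15.000 · √0.170 ≈ 15.000 · 0.412 ≈ 6.177
SE_diff = SEM · √2 ≈ 6.177 · 1.414 ≈ 8.736

8.74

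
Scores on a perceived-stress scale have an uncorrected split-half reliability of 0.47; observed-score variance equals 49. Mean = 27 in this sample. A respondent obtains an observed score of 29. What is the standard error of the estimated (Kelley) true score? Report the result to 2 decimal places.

3.36

σ = 49^(1/2) = 7.0000
Full-length reliability (Spearman-Brown) = 2(0.47)/(1+0.47) ≈ 0.6395
SE_est = 7.0000×√(0.6395×0.3605) ≈ 3.3611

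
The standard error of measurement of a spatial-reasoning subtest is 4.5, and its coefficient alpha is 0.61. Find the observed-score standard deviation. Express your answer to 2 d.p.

7.21

σ = SEM·(1 − r)^(−1/2) ≈ 4.5·1.601 ≈ 7.206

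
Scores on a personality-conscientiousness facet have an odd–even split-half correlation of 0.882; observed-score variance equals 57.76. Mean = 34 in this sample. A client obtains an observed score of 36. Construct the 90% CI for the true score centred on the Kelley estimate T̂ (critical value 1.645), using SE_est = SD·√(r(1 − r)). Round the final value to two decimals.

SD = √57.76 ≃ 7.6000
r_full = 2·0.882 / (1 + 0.882) ≃ 0.9373
T̂ = r·X + (1 − r)·M = 0.9373*36 + 0.0627*34 = 33.7428 + 2.1318 ≃ 35.8746
SE_est = SD * √(r(1 − r)) = 7.6000 * √0.0588 ≃ 7.6000 * 0.2424 ≃ 1.8424
CI = 35.8746 ± 1.645 * 1.8424 → [32.8439, 38.9054]

[32.84, 38.91]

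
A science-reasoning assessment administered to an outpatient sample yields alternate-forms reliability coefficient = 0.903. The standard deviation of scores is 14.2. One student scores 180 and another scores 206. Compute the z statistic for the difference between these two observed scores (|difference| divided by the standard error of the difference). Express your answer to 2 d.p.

4.16

SEM = 14.20000×√(1 − 0.90300) ≈ 4.42256
SE_diff = SEM × √2 ≈ 4.42256 × 1.41421 ≈ 6.25445
z = |180 − 206| / 6.25445 = 26 / 6.25445 ≈ 4.15704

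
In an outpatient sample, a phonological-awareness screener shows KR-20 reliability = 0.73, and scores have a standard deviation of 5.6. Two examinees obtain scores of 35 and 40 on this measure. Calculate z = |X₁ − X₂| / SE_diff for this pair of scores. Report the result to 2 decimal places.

SEM = 5.600*√(1 − 0.730) ≈ 2.910
SE_diff = SEM * √2 ≈ 2.910 * 1.414 ≈ 4.115
z = |35 − 40| / 4.115 = 5 / 4.115 ≈ 1.215

1.22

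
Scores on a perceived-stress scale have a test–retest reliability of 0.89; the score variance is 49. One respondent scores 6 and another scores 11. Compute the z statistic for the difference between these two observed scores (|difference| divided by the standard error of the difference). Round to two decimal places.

1.52

SD = √49 ≈ 7.0000
SEM = 7.0000 · √(1 − 0.8900) = 7.0000 · √0.1100 ≈ 7.0000 · 0.3317 ≈ 2.3216
SE_diff = SEM · √2 ≈ 2.3216 · 1.4142 ≈ 3.2833
z = 5 / 3.2833 ≈ 1.5229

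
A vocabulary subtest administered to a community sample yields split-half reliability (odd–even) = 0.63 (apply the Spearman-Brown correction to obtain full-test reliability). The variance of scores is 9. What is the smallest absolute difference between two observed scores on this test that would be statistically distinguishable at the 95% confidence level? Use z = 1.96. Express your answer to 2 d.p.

3.96

SD = √9 ≃ 3.000
Full-length reliability (Spearman-Brown) = 2(0.63)/(1+0.63) ≃ 0.773
The standard error of measurement is 3.000*√(1 − 0.773) ≃ 3.000*0.476 ≃ 1.429.
Standard error of the difference = 1.429·√2 ≃ 2.021
Minimum reliable difference = 1.96 * SE_diff ≃ 1.96 * 2.021 ≃ 3.962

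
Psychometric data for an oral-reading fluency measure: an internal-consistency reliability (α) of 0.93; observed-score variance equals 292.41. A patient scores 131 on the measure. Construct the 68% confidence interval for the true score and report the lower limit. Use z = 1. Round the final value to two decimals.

σ = 292.41^(1/2) = 17.10000
SEM = 17.10000 * √(1 − 0.93000) = 17.10000 * √0.07000 ≈ 17.10000 * 0.26458 ≈ 4.52423
1 * SEM ≈ 4.52423
Lower limit = 131 − 4.52423 ≈ 126.47577

126.48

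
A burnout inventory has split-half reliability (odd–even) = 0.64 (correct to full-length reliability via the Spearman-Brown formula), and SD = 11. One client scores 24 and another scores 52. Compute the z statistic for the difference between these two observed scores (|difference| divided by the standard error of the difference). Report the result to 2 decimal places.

3.84

Spearman-Brown: r = 2(0.64) / (1 + 0.64) = 1.280 / 1.640 ≈ 0.780
SEM = 11.000×√(1 − 0.780) ≈ 5.154
SE_diff = √2 × SEM ≈ 7.288
z = 28 / 7.288 ≈ 3.842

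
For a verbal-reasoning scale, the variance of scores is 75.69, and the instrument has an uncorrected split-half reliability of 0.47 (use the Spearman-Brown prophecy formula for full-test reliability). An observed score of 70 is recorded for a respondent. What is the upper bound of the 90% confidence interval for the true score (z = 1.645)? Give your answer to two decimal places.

78.59

σ = 75.69^(1/2) = 8.70000
r_full = 2·0.47 / (1 + 0.47) ≈ 0.63946
The standard error of measurement is 8.70000*√(1 − 0.63946) ≈ 8.70000*0.60045 ≈ 5.22394.
Margin = 1.645 * 5.22394 ≈ 8.59339
Upper bound: 70 + 8.59339 = 78.59339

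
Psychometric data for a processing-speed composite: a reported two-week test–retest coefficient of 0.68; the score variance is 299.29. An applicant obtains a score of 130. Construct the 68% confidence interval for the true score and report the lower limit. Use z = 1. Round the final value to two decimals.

120.21

σ = 299.29^(1/2) = 17.30000
The standard error of measurement is 17.30000×√(1 − 0.68000) ≃ 17.30000×0.56569 ≃ 9.78636.
Margin = 1 × 9.78636 ≃ 9.78636
Lower limit = 130 − 9.78636 ≃ 120.21364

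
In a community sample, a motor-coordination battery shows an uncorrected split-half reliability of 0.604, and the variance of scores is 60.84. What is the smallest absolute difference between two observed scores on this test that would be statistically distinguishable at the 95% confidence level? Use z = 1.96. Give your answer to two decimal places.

SD = √60.84 = 7.80000
Spearman-Brown: r = 2(0.604) / (1 + 0.604) = 1.20800 / 1.60400 ≈ 0.75312
SEM = 7.80000 × √(1 − 0.75312) = 7.80000 × √0.24688 ≈ 7.80000 × 0.49687 ≈ 3.87561
SE_diff = SEM × √2 ≈ 3.87561 × 1.41421 ≈ 5.48094
Minimum reliable difference = 1.96 × SE_diff ≈ 1.96 × 5.48094 ≈ 10.74264

10.74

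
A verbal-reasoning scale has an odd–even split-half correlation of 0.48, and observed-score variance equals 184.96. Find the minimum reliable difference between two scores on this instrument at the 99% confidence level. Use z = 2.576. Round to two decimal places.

29.37

σ = 184.96^(1/2) = 13.600
r_full = 2·0.48 / (1 + 0.48) ≈ 0.649
SEM = 13.600 · √(1 − 0.649) = 13.600 · √0.351 ≈ 13.600 · 0.593 ≈ 8.061
SE_diff = SEM · √2 ≈ 8.061 · 1.414 ≈ 11.401
Minimum reliable difference = 2.576 · SE_diff ≈ 2.576 · 11.401 ≈ 29.368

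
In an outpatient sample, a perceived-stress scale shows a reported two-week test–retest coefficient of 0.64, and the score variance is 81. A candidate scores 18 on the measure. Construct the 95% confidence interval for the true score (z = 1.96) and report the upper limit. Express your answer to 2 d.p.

28.58

SD = √81 = 9.000
The standard error of measurement is 9.000×√(1 − 0.640) ≈ 9.000×0.600 ≈ 5.400.
Margin = 1.96 × 5.400 ≈ 10.584
Upper bound: 18 + 10.584 = 28.584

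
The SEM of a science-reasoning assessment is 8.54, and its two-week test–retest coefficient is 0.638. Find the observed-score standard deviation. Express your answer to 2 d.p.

14.19

SD = 8.54 / √(1 − 0.638) ≈ 14.19396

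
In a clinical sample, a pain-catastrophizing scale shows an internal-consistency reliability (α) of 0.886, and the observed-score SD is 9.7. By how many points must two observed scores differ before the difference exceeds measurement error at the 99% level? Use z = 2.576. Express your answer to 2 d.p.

SEM = 9.70000·√(1 − 0.88600) ≈ 3.27510
Standard error of the difference = 3.27510·√2 ≈ 4.63169
Smallest detectable difference = 2.576·4.63169 ≈ 11.93122

11.93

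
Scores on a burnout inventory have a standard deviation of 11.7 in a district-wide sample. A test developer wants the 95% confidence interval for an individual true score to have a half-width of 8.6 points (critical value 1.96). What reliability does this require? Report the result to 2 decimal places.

0.86

Required SEM = 8.6 / 1.96 ≈ 4.3878
Required reliability = 1 − (SEM/SD)² = 1 − 0.1406 ≈ 0.8594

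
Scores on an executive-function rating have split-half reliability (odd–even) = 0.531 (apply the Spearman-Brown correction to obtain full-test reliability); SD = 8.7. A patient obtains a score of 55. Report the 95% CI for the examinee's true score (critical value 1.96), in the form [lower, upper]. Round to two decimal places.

[45.56, 64.44]

r_full = 2·0.531 / (1 + 0.531) ≃ 0.6937
SEM = 8.7000 · √(1 − 0.6937) = 8.7000 · √0.3063 ≃ 8.7000 · 0.5535 ≃ 4.8152
1.96 · SEM ≃ 9.4379
95% CI: 55 ± 9.4379 = [45.5621, 64.4379]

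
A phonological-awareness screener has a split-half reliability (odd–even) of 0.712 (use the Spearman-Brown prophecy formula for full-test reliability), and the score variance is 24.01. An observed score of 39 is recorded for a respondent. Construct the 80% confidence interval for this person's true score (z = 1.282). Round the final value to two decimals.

[36.42, 41.58]

SD = √24.01 ≈ 4.9000
r_full = 2·0.712 / (1 + 0.712) ≈ 0.8318
SEM = 4.9000×√(1 − 0.8318) ≈ 2.0097
Margin = 1.282 × 2.0097 ≈ 2.5765
Interval: (36.4235, 41.5765)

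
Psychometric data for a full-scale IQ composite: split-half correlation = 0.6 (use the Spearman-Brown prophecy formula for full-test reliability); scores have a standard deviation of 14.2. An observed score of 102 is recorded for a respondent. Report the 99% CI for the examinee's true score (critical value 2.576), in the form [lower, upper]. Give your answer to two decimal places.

r_full = 2·0.6 / (1 + 0.6) ≈ 0.75000
SEM = 14.20000 · √(1 − 0.75000) = 14.20000 · √0.25000 ≈ 14.20000 · 0.50000 ≈ 7.10000
Margin = 2.576 · 7.10000 ≈ 18.28960
Interval: (83.71040, 120.28960)

[83.71, 120.29]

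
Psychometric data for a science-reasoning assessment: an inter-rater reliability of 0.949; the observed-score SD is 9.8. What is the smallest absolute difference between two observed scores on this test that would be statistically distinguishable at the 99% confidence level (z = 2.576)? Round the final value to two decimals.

SEM = 9.800 * √(1 − 0.949) = 9.800 * √0.051 ≈ 9.800 * 0.226 ≈ 2.213
Standard error of the difference = 2.213·√2 ≈ 3.130
Smallest detectable difference = 2.576*3.130 ≈ 8.063

8.06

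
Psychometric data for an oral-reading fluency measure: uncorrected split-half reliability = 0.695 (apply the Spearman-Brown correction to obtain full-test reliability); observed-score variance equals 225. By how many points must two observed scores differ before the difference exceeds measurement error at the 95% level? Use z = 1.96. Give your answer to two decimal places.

SD = √225 = 15.000
Spearman-Brown: r = 2(0.695) / (1 + 0.695) = 1.390 / 1.695 ≃ 0.820
SEM = 15.000 * √(1 − 0.820) = 15.000 * √0.180 ≃ 15.000 * 0.424 ≃ 6.363
SE_diff = √2 * SEM ≃ 8.999
Minimum reliable difference = 1.96 * SE_diff ≃ 1.96 * 8.999 ≃ 17.637

17.64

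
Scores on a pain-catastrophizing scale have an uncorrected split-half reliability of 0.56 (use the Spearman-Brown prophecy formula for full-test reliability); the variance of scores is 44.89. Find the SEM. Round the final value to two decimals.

3.56

σ = 44.89^(1/2) = 6.7000
r_full = 2·0.56 / (1 + 0.56) ≃ 0.7179
SEM = 6.7000 · √(1 − 0.7179) = 6.7000 · √0.2821 ≃ 6.7000 · 0.5311 ≃ 3.5583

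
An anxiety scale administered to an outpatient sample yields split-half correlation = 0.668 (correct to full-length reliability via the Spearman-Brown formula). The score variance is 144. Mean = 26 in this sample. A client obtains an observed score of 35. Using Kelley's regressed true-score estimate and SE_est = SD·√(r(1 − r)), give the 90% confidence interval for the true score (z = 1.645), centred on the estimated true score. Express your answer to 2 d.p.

σ = 144^(1/2) = 12.000
Full-length reliability (Spearman-Brown) = 2(0.668)/(1+0.668) ≈ 0.801
T̂ = r·X + (1 − r)·M = 0.801·35 + 0.199·26 ≈ 28.034 + 5.175 ≈ 33.209
SE_est = 12.000·√[r(1 − r)] ≈ 4.791
CI = 33.209 ± 1.645 · 4.791 → [25.327, 41.090]

[25.33, 41.09]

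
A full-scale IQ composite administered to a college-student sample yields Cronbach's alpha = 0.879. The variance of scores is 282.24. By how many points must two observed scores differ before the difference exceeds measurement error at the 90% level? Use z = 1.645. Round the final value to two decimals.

13.60

SD = √282.24 ≈ 16.8000
SEM = 16.8000 · √(1 − 0.8790) = 16.8000 · √0.1210 ≈ 16.8000 · 0.3479 ≈ 5.8439
Standard error of the difference = 5.8439·√2 ≈ 8.2645
Smallest detectable difference = 1.645·8.2645 ≈ 13.5951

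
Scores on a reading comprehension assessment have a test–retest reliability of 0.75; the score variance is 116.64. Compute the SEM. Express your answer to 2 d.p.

5.40

SD = √116.64 ≈ 10.80000
SEM = 10.80000 * √(1 − 0.75000) = 10.80000 * √0.25000 ≈ 10.80000 * 0.50000 ≈ 5.40000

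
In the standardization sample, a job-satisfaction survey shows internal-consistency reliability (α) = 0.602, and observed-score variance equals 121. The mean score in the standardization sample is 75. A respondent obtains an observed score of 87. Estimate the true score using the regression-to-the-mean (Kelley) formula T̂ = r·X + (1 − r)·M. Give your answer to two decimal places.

82.22

T̂ = 0.602(87) + 0.398(75) ≃ 82.224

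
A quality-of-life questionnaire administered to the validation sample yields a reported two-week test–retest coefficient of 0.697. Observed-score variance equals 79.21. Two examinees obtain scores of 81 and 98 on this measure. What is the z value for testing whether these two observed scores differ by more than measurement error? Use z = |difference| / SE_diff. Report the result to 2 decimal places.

2.45

SD = √79.21 = 8.9000
The standard error of measurement is 8.9000*√(1 − 0.6970) ≃ 8.9000*0.5505 ≃ 4.8990.
SE_diff = SEM * √2 ≃ 4.8990 * 1.4142 ≃ 6.9283
z = 17 / 6.9283 ≃ 2.4537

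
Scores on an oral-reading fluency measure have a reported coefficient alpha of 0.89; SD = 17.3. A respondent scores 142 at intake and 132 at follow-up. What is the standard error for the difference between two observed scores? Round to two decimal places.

8.11

The standard error of measurement is 17.300*√(1 − 0.890) ≈ 17.300*0.332 ≈ 5.738.
SE_diff = SEM * √2 ≈ 5.738 * 1.414 ≈ 8.114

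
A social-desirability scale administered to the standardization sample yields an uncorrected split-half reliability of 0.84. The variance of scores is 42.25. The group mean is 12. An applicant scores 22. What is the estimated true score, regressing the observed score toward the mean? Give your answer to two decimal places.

21.13

Full-length reliability (Spearman-Brown) = 2(0.84)/(1+0.84) ≈ 0.9130
Estimated true score = 0.9130*22 + (1 − 0.9130)*12 ≈ 21.1304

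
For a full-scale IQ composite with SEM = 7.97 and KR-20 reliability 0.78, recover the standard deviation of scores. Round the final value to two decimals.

SD = 7.97 / √(1 − 0.78) ≈ 16.99210

16.99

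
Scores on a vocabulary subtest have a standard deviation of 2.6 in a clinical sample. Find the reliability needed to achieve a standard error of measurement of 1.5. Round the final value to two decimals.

r = 1 − (SEM / SD)² = 1 − (1.50000 / 2.6)² ≈ 1 − 0.33284 ≈ 0.66716

0.67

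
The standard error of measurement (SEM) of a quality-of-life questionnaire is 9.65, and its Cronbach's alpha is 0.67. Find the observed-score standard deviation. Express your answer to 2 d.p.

16.80

σ = SEM·(1 − r)^(−1/2) ≈ 9.65*1.74078 ≈ 16.79849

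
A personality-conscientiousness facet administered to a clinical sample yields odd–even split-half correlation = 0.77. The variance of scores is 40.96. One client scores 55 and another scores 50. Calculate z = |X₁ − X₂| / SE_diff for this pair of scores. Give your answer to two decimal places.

σ = 40.96^(1/2) = 6.400
Spearman-Brown: r = 2(0.77) / (1 + 0.77) = 1.540 / 1.770 ≈ 0.870
SEM = 6.400*√(1 − 0.870) ≈ 2.307
Standard error of the difference = 2.307·√2 ≈ 3.263
z = 5 / 3.263 ≈ 1.532

1.53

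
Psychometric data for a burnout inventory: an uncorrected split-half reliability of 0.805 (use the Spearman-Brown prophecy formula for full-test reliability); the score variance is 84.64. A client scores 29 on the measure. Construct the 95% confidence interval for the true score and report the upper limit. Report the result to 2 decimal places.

SD = √84.64 ≃ 9.2000
Full-length reliability (Spearman-Brown) = 2(0.805)/(1+0.805) ≃ 0.8920
SEM = 9.2000×√(1 − 0.8920) ≃ 3.0239
Half-width = 1.96×3.0239 ≃ 5.9268
Upper bound: 29 + 5.9268 = 34.9268

34.93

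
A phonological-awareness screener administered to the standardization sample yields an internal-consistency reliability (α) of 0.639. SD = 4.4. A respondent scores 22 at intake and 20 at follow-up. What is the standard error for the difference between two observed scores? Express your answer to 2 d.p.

SEM = 4.400·√(1 − 0.639) ≈ 2.644
SE_diff = SEM · √2 ≈ 2.644 · 1.414 ≈ 3.739

3.74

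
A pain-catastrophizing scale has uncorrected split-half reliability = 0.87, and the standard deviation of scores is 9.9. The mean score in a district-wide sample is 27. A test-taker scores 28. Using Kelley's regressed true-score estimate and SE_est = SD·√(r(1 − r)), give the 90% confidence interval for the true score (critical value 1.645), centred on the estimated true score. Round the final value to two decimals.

[23.79, 32.07]

Spearman-Brown: r = 2(0.87) / (1 + 0.87) = 1.740 / 1.870 ≈ 0.930
Estimated true score = 0.930×28 + (1 − 0.930)×27 ≈ 27.930
SE_est = 9.900·√[r(1 − r)] ≈ 2.518
90% CI: 27.930 ± 4.142 ≈ (23.789, 32.072)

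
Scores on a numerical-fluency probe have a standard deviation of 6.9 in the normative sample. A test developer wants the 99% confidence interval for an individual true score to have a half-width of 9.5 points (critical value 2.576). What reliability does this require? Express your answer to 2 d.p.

SEM needed = half-width / z = 9.5/2.576 ≈ 3.6879
r = 1 − (SEM / SD)² = 1 − (3.6879 / 6.9)² ≈ 1 − 0.2857 ≈ 0.7143

0.71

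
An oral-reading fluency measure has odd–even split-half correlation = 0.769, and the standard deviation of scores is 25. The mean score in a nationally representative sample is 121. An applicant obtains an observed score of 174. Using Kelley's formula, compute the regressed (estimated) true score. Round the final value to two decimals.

167.08

Spearman-Brown: r = 2(0.769) / (1 + 0.769) = 1.5380 / 1.7690 ≈ 0.8694
T̂ = r·X + (1 − r)·M = 0.8694×174 + 0.1306×121 ≈ 151.2787 + 15.8005 ≈ 167.0791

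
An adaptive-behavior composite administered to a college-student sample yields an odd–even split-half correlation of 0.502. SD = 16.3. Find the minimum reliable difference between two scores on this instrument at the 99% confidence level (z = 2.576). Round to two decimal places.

r_full = 2·0.502 / (1 + 0.502) ≈ 0.668
SEM = 16.300·√(1 − 0.668) ≈ 9.386
Standard error of the difference = 9.386·√2 ≈ 13.273
Smallest detectable difference = 2.576·13.273 ≈ 34.192

34.19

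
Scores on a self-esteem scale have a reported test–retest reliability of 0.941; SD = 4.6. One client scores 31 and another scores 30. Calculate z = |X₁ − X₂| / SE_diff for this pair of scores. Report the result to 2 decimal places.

The standard error of measurement is 4.600×√(1 − 0.941) ≈ 4.600×0.243 ≈ 1.117.
Standard error of the difference = 1.117·√2 ≈ 1.580
z = |31 − 30| / 1.580 = 1 / 1.580 ≈ 0.633

0.63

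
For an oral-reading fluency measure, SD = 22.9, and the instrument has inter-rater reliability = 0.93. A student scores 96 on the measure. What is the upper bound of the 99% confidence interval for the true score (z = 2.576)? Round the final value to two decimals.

SEM = 22.900*√(1 − 0.930) ≃ 6.059
Margin = 2.576 * 6.059 ≃ 15.607
Upper limit = 96 + 15.607 ≃ 111.607

111.61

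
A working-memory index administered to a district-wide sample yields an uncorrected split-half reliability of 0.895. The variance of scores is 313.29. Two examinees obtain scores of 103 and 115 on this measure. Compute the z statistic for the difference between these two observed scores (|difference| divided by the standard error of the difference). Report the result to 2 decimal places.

2.04

σ = 313.29^(1/2) = 17.700
r_full = 2·0.895 / (1 + 0.895) ≈ 0.945
SEM = 17.700·√(1 − 0.945) ≈ 4.166
SE_diff = SEM · √2 ≈ 4.166 · 1.414 ≈ 5.892
z = |103 − 115| / 5.892 = 12 / 5.892 ≈ 2.037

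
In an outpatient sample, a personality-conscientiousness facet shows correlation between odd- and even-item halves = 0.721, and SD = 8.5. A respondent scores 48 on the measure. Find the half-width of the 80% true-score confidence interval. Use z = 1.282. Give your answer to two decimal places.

Full-length reliability (Spearman-Brown) = 2(0.721)/(1+0.721) ≃ 0.838
The standard error of measurement is 8.500*√(1 − 0.838) ≃ 8.500*0.403 ≃ 3.422.
Margin = 1.282 * 3.422 ≃ 4.388

4.39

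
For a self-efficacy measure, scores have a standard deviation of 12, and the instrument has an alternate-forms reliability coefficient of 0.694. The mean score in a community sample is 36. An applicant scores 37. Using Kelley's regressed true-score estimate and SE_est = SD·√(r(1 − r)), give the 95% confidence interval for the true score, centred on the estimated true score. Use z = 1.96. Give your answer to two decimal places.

[25.86, 47.53]

T̂ = r·X + (1 − r)·M = 0.694·37 + 0.306·36 = 25.678 + 11.016 ≈ 36.694
SE_est = SD · √(r(1 − r)) = 12.000 · √0.212 ≈ 12.000 · 0.461 ≈ 5.530
95% CI: 36.694 ± 10.839 ≈ (25.855, 47.533)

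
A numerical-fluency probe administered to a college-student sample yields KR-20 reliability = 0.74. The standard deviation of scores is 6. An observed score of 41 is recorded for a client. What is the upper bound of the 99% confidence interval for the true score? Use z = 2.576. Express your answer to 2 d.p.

48.88

SEM = 6.0000·√(1 − 0.7400) ≃ 3.0594
Margin = 2.576 · 3.0594 ≃ 7.8810
Upper bound: 41 + 7.8810 = 48.8810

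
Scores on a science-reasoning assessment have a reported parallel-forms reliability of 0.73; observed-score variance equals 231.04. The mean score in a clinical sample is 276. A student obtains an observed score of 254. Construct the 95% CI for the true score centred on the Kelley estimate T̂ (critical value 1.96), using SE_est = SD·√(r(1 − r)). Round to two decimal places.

[246.71, 273.17]

SD = √231.04 = 15.200
T̂ = 0.730(254) + 0.270(276) ≈ 259.940
SE_est = SD × √(r(1 − r)) = 15.200 × √0.197 ≈ 15.200 × 0.444 ≈ 6.748
CI = 259.940 ± 1.96 × 6.748 → [246.714, 273.166]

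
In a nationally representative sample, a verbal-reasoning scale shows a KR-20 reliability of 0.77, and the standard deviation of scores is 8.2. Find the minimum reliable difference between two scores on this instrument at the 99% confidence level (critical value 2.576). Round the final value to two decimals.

14.33

SEM = 8.2000·√(1 − 0.7700) ≈ 3.9326
Standard error of the difference = 3.9326·√2 ≈ 5.5615
Smallest detectable difference = 2.576·5.5615 ≈ 14.3265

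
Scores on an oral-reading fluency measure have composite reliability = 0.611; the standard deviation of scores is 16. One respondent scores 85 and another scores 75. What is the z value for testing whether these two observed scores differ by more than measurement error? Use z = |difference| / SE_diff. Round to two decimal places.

0.71

SEM = 16.00000 · √(1 − 0.61100) = 16.00000 · √0.38900 ≈ 16.00000 · 0.62370 ≈ 9.97918
SE_diff = SEM · √2 ≈ 9.97918 · 1.41421 ≈ 14.11269
z = |85 − 75| / 14.11269 = 10 / 14.11269 ≈ 0.70858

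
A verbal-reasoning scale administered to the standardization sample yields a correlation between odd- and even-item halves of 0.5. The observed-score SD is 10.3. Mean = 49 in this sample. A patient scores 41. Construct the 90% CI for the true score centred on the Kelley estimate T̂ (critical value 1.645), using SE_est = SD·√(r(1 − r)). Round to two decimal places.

[35.68, 51.65]

r_full = 2·0.5 / (1 + 0.5) ≈ 0.6667
T̂ = 0.6667(41) + 0.3333(49) ≈ 43.6667
SE_est = 10.3000·√[r(1 − r)] ≈ 4.8555
CI = 43.6667 ± 1.645 * 4.8555 → [35.6794, 51.6539]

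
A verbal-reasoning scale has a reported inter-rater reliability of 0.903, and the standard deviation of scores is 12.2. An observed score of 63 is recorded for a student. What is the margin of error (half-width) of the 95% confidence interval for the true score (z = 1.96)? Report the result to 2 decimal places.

7.45

SEM = 12.2000×√(1 − 0.9030) ≈ 3.7997
1.96 × SEM ≈ 7.4474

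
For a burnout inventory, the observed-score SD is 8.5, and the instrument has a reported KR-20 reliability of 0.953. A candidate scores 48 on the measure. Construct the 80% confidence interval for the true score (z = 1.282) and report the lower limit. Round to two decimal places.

45.64

SEM = 8.500 · √(1 − 0.953) = 8.500 · √0.047 ≃ 8.500 · 0.217 ≃ 1.843
Margin = 1.282 · 1.843 ≃ 2.362
Lower limit = 48 − 2.362 ≃ 45.638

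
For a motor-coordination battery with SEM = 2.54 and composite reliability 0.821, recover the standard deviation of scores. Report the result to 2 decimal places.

SD = 2.54 / √(1 − 0.821) ≈ 6.0035

6.00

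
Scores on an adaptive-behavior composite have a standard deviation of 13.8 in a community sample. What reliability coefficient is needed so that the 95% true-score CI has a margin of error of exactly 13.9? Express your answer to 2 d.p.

0.74

SEM needed = half-width / z = 13.9/1.96 ≈ 7.0918
r = 1 − (7.0918/13.8)² ≈ 1 − 0.2641 ≈ 0.7359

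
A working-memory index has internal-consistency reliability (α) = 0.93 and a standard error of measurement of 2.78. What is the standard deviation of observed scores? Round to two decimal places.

10.51

σ = SEM·(1 − r)^(−1/2) ≃ 2.78×3.7796 ≃ 10.5074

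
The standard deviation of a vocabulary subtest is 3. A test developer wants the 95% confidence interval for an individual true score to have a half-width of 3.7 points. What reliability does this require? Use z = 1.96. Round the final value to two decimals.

SEM needed = half-width / z = 3.7/1.96 ≈ 1.88776
r = 1 − (SEM / SD)² = 1 − (1.88776 / 3)² ≈ 1 − 0.39596 ≈ 0.60404

0.60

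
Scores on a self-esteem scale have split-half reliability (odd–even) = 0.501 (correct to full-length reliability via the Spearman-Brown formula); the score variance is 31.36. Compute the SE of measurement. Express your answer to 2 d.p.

3.23

σ = 31.36^(1/2) = 5.6000
Full-length reliability (Spearman-Brown) = 2(0.501)/(1+0.501) ≃ 0.6676
The standard error of measurement is 5.6000·√(1 − 0.6676) ≃ 5.6000·0.5766 ≃ 3.2289.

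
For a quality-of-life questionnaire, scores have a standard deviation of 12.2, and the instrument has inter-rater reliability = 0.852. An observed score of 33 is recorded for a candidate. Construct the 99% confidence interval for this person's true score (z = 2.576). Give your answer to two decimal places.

[20.91, 45.09]

The standard error of measurement is 12.2000×√(1 − 0.8520) ≈ 12.2000×0.3847 ≈ 4.6934.
Half-width = 2.576×4.6934 ≈ 12.0903
99% CI: 33 ± 12.0903 = [20.9097, 45.0903]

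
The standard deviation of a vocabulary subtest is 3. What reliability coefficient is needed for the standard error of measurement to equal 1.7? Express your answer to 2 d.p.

0.68

Required reliability = 1 − (SEM/SD)² = 1 − 0.32111 ≃ 0.67889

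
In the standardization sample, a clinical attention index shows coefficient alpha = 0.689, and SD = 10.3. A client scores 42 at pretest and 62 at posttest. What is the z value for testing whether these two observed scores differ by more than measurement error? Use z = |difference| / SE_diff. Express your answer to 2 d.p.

SEM = 10.300 × √(1 − 0.689) = 10.300 × √0.311 ≈ 10.300 × 0.558 ≈ 5.744
SE_diff = SEM × √2 ≈ 5.744 × 1.414 ≈ 8.123
z = |42 − 62| / 8.123 = 20 / 8.123 ≈ 2.462

2.46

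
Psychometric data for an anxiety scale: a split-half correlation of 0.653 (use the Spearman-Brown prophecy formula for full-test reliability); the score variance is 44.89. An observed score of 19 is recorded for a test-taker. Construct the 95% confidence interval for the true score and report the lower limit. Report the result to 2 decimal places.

SD = √44.89 ≈ 6.700
Spearman-Brown: r = 2(0.653) / (1 + 0.653) = 1.306 / 1.653 ≈ 0.790
SEM = 6.700 * √(1 − 0.790) = 6.700 * √0.210 ≈ 6.700 * 0.458 ≈ 3.070
1.96 * SEM ≈ 6.017
Lower limit = 19 − 6.017 ≈ 12.983

12.98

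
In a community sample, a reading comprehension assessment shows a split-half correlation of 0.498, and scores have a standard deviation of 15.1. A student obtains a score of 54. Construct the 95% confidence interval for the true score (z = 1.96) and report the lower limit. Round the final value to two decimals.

36.87

Spearman-Brown: r = 2(0.498) / (1 + 0.498) = 0.9960 / 1.4980 ≈ 0.6649
SEM = 15.1000 * √(1 − 0.6649) = 15.1000 * √0.3351 ≈ 15.1000 * 0.5789 ≈ 8.7412
1.96 * SEM ≈ 17.1328
Lower bound: 54 − 17.1328 = 36.8672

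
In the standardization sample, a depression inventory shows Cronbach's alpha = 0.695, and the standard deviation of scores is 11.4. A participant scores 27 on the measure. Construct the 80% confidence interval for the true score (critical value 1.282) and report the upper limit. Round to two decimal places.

SEM = 11.400×√(1 − 0.695) ≈ 6.296
1.282 × SEM ≈ 8.071
Upper bound: 27 + 8.071 = 35.071

35.07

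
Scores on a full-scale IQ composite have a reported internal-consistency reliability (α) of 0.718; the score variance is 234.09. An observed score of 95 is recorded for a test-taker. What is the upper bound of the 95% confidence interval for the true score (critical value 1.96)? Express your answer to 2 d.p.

SD = √234.09 ≃ 15.30000
SEM = 15.30000*√(1 − 0.71800) ≃ 8.12486
1.96 * SEM ≃ 15.92473
Upper limit = 95 + 15.92473 ≃ 110.92473

110.92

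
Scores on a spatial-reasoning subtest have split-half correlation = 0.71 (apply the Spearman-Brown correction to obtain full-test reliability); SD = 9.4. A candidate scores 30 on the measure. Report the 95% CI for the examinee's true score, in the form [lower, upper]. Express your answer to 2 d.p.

[22.41, 37.59]

Spearman-Brown: r = 2(0.71) / (1 + 0.71) = 1.42000 / 1.71000 ≈ 0.83041
The standard error of measurement is 9.40000×√(1 − 0.83041) ≈ 9.40000×0.41181 ≈ 3.87105.
Margin = 1.96 × 3.87105 ≈ 7.58726
95% CI: 30 ± 7.58726 = [22.41274, 37.58726]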